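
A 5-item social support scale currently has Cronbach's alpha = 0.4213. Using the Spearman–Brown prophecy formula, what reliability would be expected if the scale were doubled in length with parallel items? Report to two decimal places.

Length factor m = 2
α' = m·α / (1 + (m−1)·α)
   = 2 × 0.4213 / (1 + (2 − 1) × 0.4213)
   = 0.8426 / 1.4213 = 0.59

predicted reliability = 0.59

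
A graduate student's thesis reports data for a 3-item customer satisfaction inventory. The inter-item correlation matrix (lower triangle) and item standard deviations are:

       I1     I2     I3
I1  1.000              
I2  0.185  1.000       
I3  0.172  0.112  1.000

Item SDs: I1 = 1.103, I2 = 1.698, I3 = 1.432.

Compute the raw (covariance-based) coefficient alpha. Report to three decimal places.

Σσ²ᵢ = 1.103² + 1.698² + 1.432² = 6.1504
Covariances σ_ij = r_ij · s_i · s_j:
  σ(I1,I2) = 0.185 × 1.103 × 1.698 = 0.3465
  σ(I1,I3) = 0.172 × 1.103 × 1.432 = 0.2717
  σ(I2,I3) = 0.112 × 1.698 × 1.432 = 0.2723
σ²_T = Σσ²ᵢ + 2·Σσ_ij = 6.1504 + 2 × 0.8905 = 7.9314
α = (3/2)·(1 − 6.1504/7.9314) = 0.337

coefficient alpha = 0.337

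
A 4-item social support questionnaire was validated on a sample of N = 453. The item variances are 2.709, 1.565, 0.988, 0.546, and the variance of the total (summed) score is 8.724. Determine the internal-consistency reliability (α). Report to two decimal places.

α = 0.45

ΣVar(i) = 2.709 + 1.565 + 0.988 + 0.546 = 5.808
α = (k/(k−1))·(1 − ΣVar(i)/total variance) = (4/3)·(1 − 5.808/8.724) = 0.45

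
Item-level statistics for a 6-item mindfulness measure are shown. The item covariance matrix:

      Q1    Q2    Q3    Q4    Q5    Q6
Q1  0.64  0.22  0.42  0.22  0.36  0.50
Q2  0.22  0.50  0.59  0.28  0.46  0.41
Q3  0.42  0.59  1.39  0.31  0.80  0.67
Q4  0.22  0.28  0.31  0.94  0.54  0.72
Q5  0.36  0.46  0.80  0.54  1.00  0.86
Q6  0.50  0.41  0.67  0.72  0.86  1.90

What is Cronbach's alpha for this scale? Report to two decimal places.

α = 0.84

Σσᵢ² = 0.64 + 0.50 + 1.39 + 0.94 + 1.00 + 1.90 = 6.37
Sum of the distinct covariances = 7.36
Var(T) = 6.37 + 2 × 7.36 = 21.09
α = (k/(k−1))·(1 − Σσᵢ²/Var(T)) = (6/5)·(1 − 6.37/21.09) = 0.84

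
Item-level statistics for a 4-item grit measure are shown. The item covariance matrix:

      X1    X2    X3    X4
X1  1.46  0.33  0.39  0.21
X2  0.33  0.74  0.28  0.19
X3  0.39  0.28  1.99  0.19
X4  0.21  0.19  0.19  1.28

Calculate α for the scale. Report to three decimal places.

α = 0.490

Σσᵢ² = 1.46 + 0.74 + 1.99 + 1.28 = 5.47
Sum of off-diagonal covariances = 1.59
σ²_total = 5.47 + 2 × 1.59 = 8.65
α = (k/(k−1))·(1 − Σσᵢ²/σ²_total) = (4/3)·(1 − 5.47/8.65) = 0.490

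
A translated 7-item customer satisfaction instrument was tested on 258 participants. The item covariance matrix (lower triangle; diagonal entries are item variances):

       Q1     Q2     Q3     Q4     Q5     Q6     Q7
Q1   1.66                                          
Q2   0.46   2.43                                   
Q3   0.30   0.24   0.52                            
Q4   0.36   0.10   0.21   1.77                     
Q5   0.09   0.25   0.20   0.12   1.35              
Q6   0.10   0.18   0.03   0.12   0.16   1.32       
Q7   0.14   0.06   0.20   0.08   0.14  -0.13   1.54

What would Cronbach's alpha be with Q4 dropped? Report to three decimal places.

Remaining items: Q1, Q2, Q3, Q5, Q6, Q7 (k = 6).
ΣVar(i) = 1.66 + 2.43 + 0.52 + 1.35 + 1.32 + 1.54 = 8.82
Var(T) = 8.82 + 2 × 2.42 = 13.66
α (item deleted) = (6/5)·(1 − 8.82/13.66) = 0.425

α = 0.425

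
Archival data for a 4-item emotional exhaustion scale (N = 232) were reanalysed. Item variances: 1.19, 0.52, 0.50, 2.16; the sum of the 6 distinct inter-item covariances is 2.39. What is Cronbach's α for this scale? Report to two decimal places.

ΣVar(i) = 1.19 + 0.52 + 0.50 + 2.16 = 4.37
Sum of distinct covariances = 2.39
σ²_T = ΣVar(i) + 2·Σcov = 4.37 + 2 × 2.39 = 9.15
α = (4/3)·(1 − 4.37/9.15) = 0.70

α = 0.70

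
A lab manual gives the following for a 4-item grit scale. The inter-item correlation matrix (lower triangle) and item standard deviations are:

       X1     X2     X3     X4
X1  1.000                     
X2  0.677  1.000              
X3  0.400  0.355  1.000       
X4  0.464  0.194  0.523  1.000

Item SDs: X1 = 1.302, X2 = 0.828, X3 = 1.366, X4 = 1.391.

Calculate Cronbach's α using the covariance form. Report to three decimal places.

α = 0.744

Σσ²ᵢ = 1.302² + 0.828² + 1.366² + 1.391² = 6.1816
Covariances σ_ij = r_ij · s_i · s_j:
  σ(X1,X2) = 0.677 × 1.302 × 0.828 = 0.7298
  σ(X1,X3) = 0.400 × 1.302 × 1.366 = 0.7114
  σ(X1,X4) = 0.464 × 1.302 × 1.391 = 0.8403
  σ(X2,X3) = 0.355 × 0.828 × 1.366 = 0.4015
  σ(X2,X4) = 0.194 × 0.828 × 1.391 = 0.2234
  σ(X3,X4) = 0.523 × 1.366 × 1.391 = 0.9938
σ²_T = Σσ²ᵢ + 2·Σσ_ij = 6.1816 + 2 × 3.9002 = 13.9820
α = (4/3)·(1 − 6.1816/13.9820) = 0.744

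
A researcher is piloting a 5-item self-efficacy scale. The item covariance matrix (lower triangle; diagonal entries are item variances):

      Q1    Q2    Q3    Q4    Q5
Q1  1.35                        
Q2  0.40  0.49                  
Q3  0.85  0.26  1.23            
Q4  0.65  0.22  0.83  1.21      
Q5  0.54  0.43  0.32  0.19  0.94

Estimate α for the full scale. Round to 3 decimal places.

ΣVar(i) = 1.35 + 0.49 + 1.23 + 1.21 + 0.94 = 5.22
Sum of the distinct covariances = 4.69
σ²_total = 5.22 + 2 × 4.69 = 14.60
α = (k/(k−1))·(1 − ΣVar(i)/σ²_total) = (5/4)·(1 − 5.22/14.60) = 0.803

α = 0.803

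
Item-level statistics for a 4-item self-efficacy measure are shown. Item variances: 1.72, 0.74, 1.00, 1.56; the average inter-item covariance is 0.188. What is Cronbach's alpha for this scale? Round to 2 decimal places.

α = 0.41

ΣVar(i) = 1.72 + 0.74 + 1.00 + 1.56 = 5.02
Sum of the 6 distinct covariances = 6 × 0.188 = 1.128
total variance = ΣVar(i) + 2·Σcov = 5.02 + 2 × 1.128 = 7.276
α = (4/3)·(1 − 5.02/7.276) = 0.41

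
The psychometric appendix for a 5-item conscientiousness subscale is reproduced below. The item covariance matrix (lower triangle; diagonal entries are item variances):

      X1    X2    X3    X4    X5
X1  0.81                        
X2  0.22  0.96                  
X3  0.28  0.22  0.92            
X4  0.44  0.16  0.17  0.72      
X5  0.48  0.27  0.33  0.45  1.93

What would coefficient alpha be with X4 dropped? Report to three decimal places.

α = 0.584

Remaining items: X1, X2, X3, X5 (k = 4).
ΣVar(i) = 0.81 + 0.96 + 0.92 + 1.93 = 4.62
σ²_T = 4.62 + 2 × 1.80 = 8.22
α (item deleted) = (4/3)·(1 − 4.62/8.22) = 0.584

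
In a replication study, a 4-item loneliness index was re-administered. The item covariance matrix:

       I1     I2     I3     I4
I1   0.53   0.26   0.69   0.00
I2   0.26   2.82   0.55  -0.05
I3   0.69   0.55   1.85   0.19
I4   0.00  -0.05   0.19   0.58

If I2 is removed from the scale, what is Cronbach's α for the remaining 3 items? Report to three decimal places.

Remaining items: I1, I3, I4 (k = 3).
ΣVar(i) = 0.53 + 1.85 + 0.58 = 2.96
σ²_total = 2.96 + 2 × 0.88 = 4.72
α (item deleted) = (3/2)·(1 − 2.96/4.72) = 0.559

Cronbach's α = 0.559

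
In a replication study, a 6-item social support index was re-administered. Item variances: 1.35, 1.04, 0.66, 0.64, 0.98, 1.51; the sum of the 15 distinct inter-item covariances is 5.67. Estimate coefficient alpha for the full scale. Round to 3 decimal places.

coefficient alpha = 0.777

ΣVar(i) = 1.35 + 1.04 + 0.66 + 0.64 + 0.98 + 1.51 = 6.18
Sum of distinct covariances = 5.67
Var(T) = ΣVar(i) + 2·Σcov = 6.18 + 2 × 5.67 = 17.52
α = (6/5)·(1 − 6.18/17.52) = 0.777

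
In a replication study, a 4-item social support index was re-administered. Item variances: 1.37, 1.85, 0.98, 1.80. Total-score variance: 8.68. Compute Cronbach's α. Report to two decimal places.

Cronbach's α = 0.41

ΣVar(i) = 1.37 + 1.85 + 0.98 + 1.80 = 6.00
α = (k/(k−1))·(1 − ΣVar(i)/total variance) = (4/3)·(1 − 6.00/8.68) = 0.41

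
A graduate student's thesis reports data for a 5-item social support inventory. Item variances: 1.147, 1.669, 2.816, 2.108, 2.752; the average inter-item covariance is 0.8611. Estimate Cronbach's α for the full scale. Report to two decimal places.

α = 0.78

Σσᵢ² = 1.147 + 1.669 + 2.816 + 2.108 + 2.752 = 10.492
Sum of the 10 distinct covariances = 10 × 0.8611 = 8.6110
total variance = Σσᵢ² + 2·Σcov = 10.492 + 2 × 8.6110 = 27.7140
α = (5/4)·(1 − 10.492/27.7140) = 0.78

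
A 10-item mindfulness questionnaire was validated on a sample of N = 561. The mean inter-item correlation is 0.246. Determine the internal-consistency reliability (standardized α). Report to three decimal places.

standardized α = 0.765

Standardized α = k·r̄ / (1 + (k−1)·r̄) = 10 × 0.246 / (1 + 9 × 0.246)
  = 2.4600 / 3.2140 = 0.765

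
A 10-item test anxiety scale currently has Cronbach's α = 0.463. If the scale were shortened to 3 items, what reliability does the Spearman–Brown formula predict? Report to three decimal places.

predicted reliability = 0.206

Length factor m = 3/10 = 0.3000
α' = m·α / (1 − (1−m)·α)
   = 3/10 × 0.463 / (1 − (1 − 3/10) × 0.463)
   = 0.1389 / 0.6759 = 0.206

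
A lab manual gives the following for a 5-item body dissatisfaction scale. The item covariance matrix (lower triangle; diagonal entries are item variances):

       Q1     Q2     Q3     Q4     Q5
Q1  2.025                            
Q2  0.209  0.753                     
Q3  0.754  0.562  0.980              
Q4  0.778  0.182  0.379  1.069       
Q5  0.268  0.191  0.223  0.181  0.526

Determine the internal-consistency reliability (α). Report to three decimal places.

Σσᵢ² = 2.025 + 0.753 + 0.980 + 1.069 + 0.526 = 5.353
Sum of off-diagonal covariances = 3.727
total variance = 5.353 + 2 × 3.727 = 12.807
α = (k/(k−1))·(1 − Σσᵢ²/total variance) = (5/4)·(1 − 5.353/12.807) = 0.728

α = 0.728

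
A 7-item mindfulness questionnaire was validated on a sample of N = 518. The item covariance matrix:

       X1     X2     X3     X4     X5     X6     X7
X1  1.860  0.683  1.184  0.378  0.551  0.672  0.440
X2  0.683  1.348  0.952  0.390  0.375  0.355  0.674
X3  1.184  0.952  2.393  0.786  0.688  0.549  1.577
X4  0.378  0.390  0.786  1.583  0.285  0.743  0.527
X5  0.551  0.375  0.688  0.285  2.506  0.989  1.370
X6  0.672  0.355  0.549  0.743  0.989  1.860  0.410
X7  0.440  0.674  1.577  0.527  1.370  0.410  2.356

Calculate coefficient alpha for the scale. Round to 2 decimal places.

α = 0.79

Σσ²ᵢ = 1.860 + 1.348 + 2.393 + 1.583 + 2.506 + 1.860 + 2.356 = 13.906
Sum of off-diagonal covariances = 14.578
σ²_total = 13.906 + 2 × 14.578 = 43.062
α = (k/(k−1))·(1 − Σσ²ᵢ/σ²_total) = (7/6)·(1 − 13.906/43.062) = 0.79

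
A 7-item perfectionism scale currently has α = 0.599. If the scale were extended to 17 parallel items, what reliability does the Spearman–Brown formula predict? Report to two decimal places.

predicted reliability = 0.78

Length factor m = 17/7 = 2.4286
α' = m·α / (1 + (m−1)·α)
   = 17/7 × 0.599 / (1 + (17/7 − 1) × 0.599)
   = 1.4547 / 1.8557 = 0.78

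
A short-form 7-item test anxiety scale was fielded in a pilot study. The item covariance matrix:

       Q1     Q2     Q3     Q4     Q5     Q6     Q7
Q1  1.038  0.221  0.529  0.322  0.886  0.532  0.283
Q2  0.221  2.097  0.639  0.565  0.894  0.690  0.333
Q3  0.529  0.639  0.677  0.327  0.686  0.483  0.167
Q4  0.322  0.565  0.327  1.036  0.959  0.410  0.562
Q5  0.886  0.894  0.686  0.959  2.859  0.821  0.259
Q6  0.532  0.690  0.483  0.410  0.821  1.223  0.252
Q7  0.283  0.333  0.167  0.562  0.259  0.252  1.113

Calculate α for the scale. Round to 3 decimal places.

α = 0.797

sum of item variances = 1.038 + 2.097 + 0.677 + 1.036 + 2.859 + 1.223 + 1.113 = 10.043
Σ_{i<j} σ_ij = 10.820
total variance = 10.043 + 2 × 10.820 = 31.683
α = (k/(k−1))·(1 − sum of item variances/total variance) = (7/6)·(1 − 10.043/31.683) = 0.797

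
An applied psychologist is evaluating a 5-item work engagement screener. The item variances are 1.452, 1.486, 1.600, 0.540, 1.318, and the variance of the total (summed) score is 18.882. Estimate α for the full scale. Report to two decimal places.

α = 0.83

sum of item variances = 1.452 + 1.486 + 1.600 + 0.540 + 1.318 = 6.396
α = (k/(k−1))·(1 − sum of item variances/total variance) = (5/4)·(1 − 6.396/18.882) = 0.83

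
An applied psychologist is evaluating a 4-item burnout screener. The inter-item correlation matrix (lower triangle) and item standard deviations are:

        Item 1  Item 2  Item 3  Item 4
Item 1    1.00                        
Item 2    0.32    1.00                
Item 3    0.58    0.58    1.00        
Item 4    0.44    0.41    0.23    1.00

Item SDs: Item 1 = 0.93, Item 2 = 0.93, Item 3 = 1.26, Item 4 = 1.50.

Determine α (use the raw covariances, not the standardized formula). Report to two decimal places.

Σσ²ᵢ = 0.93² + 0.93² + 1.26² + 1.50² = 5.5674
Covariances σ_ij = r_ij · s_i · s_j:
  σ(Item 1,Item 2) = 0.32 × 0.93 × 0.93 = 0.2768
  σ(Item 1,Item 3) = 0.58 × 0.93 × 1.26 = 0.6796
  σ(Item 1,Item 4) = 0.44 × 0.93 × 1.50 = 0.6138
  σ(Item 2,Item 3) = 0.58 × 0.93 × 1.26 = 0.6796
  σ(Item 2,Item 4) = 0.41 × 0.93 × 1.50 = 0.5719
  σ(Item 3,Item 4) = 0.23 × 1.26 × 1.50 = 0.4347
σ²_T = Σσ²ᵢ + 2·Σσ_ij = 5.5674 + 2 × 3.2564 = 12.0802
α = (4/3)·(1 − 5.5674/12.0802) = 0.72

α = 0.72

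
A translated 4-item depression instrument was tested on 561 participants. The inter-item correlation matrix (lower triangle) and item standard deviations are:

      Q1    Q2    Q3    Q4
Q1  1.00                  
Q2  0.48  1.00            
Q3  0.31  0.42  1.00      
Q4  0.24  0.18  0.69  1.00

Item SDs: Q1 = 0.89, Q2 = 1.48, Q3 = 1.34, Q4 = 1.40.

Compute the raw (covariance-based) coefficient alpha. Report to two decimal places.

coefficient alpha = 0.71

Σσ²ᵢ = 0.89² + 1.48² + 1.34² + 1.40² = 6.7381
Covariances σ_ij = r_ij · s_i · s_j:
  σ(Q1,Q2) = 0.48 × 0.89 × 1.48 = 0.6323
  σ(Q1,Q3) = 0.31 × 0.89 × 1.34 = 0.3697
  σ(Q1,Q4) = 0.24 × 0.89 × 1.40 = 0.2990
  σ(Q2,Q3) = 0.42 × 1.48 × 1.34 = 0.8329
  σ(Q2,Q4) = 0.18 × 1.48 × 1.40 = 0.3730
  σ(Q3,Q4) = 0.69 × 1.34 × 1.40 = 1.2944
σ²_T = Σσ²ᵢ + 2·Σσ_ij = 6.7381 + 2 × 3.8013 = 14.3407
α = (4/3)·(1 − 6.7381/14.3407) = 0.71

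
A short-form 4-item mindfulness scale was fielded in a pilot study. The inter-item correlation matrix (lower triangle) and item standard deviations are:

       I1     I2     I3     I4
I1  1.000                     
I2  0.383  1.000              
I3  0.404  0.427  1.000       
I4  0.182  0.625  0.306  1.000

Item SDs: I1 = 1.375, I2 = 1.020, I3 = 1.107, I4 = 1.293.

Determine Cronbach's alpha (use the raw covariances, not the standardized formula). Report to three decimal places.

Cronbach's alpha = 0.700

Σσ²ᵢ = 1.375² + 1.020² + 1.107² + 1.293² = 5.8283
Covariances σ_ij = r_ij · s_i · s_j:
  σ(I1,I2) = 0.383 × 1.375 × 1.020 = 0.5372
  σ(I1,I3) = 0.404 × 1.375 × 1.107 = 0.6149
  σ(I1,I4) = 0.182 × 1.375 × 1.293 = 0.3236
  σ(I2,I3) = 0.427 × 1.020 × 1.107 = 0.4821
  σ(I2,I4) = 0.625 × 1.020 × 1.293 = 0.8243
  σ(I3,I4) = 0.306 × 1.107 × 1.293 = 0.4380
σ²_T = Σσ²ᵢ + 2·Σσ_ij = 5.8283 + 2 × 3.2201 = 12.2685
α = (4/3)·(1 − 5.8283/12.2685) = 0.700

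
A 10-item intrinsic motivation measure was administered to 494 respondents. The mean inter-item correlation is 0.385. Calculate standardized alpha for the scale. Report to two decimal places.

Standardized α = k·r̄ / (1 + (k−1)·r̄) = 10 × 0.385 / (1 + 9 × 0.385)
  = 3.8500 / 4.4650 = 0.86

α = 0.86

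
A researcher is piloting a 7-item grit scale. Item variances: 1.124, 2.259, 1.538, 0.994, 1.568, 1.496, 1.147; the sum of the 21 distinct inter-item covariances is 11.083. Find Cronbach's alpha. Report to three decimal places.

α = 0.801

ΣVar(i) = 1.124 + 2.259 + 1.538 + 0.994 + 1.568 + 1.496 + 1.147 = 10.126
Sum of distinct covariances = 11.083
σ²_total = ΣVar(i) + 2·Σcov = 10.126 + 2 × 11.083 = 32.292
α = (7/6)·(1 − 10.126/32.292) = 0.801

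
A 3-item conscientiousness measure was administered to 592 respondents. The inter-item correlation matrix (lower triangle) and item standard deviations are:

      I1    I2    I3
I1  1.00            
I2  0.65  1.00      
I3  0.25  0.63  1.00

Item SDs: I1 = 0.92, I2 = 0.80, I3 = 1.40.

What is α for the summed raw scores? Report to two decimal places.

α = 0.70

Σσ²ᵢ = 0.92² + 0.80² + 1.40² = 3.4464
Covariances σ_ij = r_ij · s_i · s_j:
  σ(I1,I2) = 0.65 × 0.92 × 0.80 = 0.4784
  σ(I1,I3) = 0.25 × 0.92 × 1.40 = 0.3220
  σ(I2,I3) = 0.63 × 0.80 × 1.40 = 0.7056
σ²_T = Σσ²ᵢ + 2·Σσ_ij = 3.4464 + 2 × 1.5060 = 6.4584
α = (3/2)·(1 − 3.4464/6.4584) = 0.70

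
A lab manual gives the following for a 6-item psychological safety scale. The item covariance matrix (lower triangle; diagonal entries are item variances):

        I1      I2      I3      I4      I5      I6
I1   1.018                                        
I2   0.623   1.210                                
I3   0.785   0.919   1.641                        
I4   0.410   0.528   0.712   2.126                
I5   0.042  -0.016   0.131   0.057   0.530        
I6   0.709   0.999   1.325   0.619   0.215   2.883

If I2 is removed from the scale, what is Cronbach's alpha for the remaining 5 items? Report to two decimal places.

Remaining items: I1, I3, I4, I5, I6 (k = 5).
Σσᵢ² = 1.018 + 1.641 + 2.126 + 0.530 + 2.883 = 8.198
total variance = 8.198 + 2 × 5.005 = 18.208
α (item deleted) = (5/4)·(1 − 8.198/18.208) = 0.69

Cronbach's alpha = 0.69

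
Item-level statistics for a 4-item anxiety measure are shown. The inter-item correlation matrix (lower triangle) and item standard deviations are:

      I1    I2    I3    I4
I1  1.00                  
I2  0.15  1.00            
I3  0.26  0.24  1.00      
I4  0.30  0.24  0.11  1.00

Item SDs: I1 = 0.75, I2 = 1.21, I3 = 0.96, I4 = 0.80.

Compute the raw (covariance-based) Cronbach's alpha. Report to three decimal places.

α = 0.506

Σσ²ᵢ = 0.75² + 1.21² + 0.96² + 0.80² = 3.5882
Covariances σ_ij = r_ij · s_i · s_j:
  σ(I1,I2) = 0.15 × 0.75 × 1.21 = 0.1361
  σ(I1,I3) = 0.26 × 0.75 × 0.96 = 0.1872
  σ(I1,I4) = 0.30 × 0.75 × 0.80 = 0.1800
  σ(I2,I3) = 0.24 × 1.21 × 0.96 = 0.2788
  σ(I2,I4) = 0.24 × 1.21 × 0.80 = 0.2323
  σ(I3,I4) = 0.11 × 0.96 × 0.80 = 0.0845
σ²_T = Σσ²ᵢ + 2·Σσ_ij = 3.5882 + 2 × 1.0989 = 5.7860
α = (4/3)·(1 − 3.5882/5.7860) = 0.506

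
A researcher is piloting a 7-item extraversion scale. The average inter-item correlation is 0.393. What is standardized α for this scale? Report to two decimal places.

Standardized α = k·r̄ / (1 + (k−1)·r̄) = 7 × 0.393 / (1 + 6 × 0.393)
  = 2.7510 / 3.3580 = 0.82

standardized α = 0.82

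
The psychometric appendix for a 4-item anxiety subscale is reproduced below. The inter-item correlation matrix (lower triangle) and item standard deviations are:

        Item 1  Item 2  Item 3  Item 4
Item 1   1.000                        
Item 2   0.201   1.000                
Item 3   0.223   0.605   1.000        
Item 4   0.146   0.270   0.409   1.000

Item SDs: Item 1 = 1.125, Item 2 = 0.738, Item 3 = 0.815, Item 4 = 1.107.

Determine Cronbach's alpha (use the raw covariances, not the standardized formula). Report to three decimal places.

Σσ²ᵢ = 1.125² + 0.738² + 0.815² + 1.107² = 3.6999
Covariances σ_ij = r_ij · s_i · s_j:
  σ(Item 1,Item 2) = 0.201 × 1.125 × 0.738 = 0.1669
  σ(Item 1,Item 3) = 0.223 × 1.125 × 0.815 = 0.2045
  σ(Item 1,Item 4) = 0.146 × 1.125 × 1.107 = 0.1818
  σ(Item 2,Item 3) = 0.605 × 0.738 × 0.815 = 0.3639
  σ(Item 2,Item 4) = 0.270 × 0.738 × 1.107 = 0.2206
  σ(Item 3,Item 4) = 0.409 × 0.815 × 1.107 = 0.3690
σ²_T = Σσ²ᵢ + 2·Σσ_ij = 3.6999 + 2 × 1.5067 = 6.7133
α = (4/3)·(1 − 3.6999/6.7133) = 0.598

Cronbach's alpha = 0.598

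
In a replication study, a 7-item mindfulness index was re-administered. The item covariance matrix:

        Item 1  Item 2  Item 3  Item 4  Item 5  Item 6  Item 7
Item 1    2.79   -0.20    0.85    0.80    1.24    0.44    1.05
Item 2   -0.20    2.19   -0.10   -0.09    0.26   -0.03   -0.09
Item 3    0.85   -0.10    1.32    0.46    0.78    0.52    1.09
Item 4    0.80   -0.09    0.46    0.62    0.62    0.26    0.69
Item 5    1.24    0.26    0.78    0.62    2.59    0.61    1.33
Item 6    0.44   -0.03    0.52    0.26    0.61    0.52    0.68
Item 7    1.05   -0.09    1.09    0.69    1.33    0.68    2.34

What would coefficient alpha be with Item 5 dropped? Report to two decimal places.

coefficient alpha = 0.68

Remaining items: Item 1, Item 2, Item 3, Item 4, Item 6, Item 7 (k = 6).
ΣVar(i) = 2.79 + 2.19 + 1.32 + 0.62 + 0.52 + 2.34 = 9.78
σ²_T = 9.78 + 2 × 6.33 = 22.44
α (item deleted) = (6/5)·(1 − 9.78/22.44) = 0.68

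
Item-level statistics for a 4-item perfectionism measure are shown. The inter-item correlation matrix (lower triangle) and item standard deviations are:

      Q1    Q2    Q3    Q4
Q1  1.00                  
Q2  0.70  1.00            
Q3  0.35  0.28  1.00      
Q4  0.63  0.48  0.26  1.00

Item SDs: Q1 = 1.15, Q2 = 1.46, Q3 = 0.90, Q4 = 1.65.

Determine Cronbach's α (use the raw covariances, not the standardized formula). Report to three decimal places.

Cronbach's α = 0.761

Σσ²ᵢ = 1.15² + 1.46² + 0.90² + 1.65² = 6.9866
Covariances σ_ij = r_ij · s_i · s_j:
  σ(Q1,Q2) = 0.70 × 1.15 × 1.46 = 1.1753
  σ(Q1,Q3) = 0.35 × 1.15 × 0.90 = 0.3622
  σ(Q1,Q4) = 0.63 × 1.15 × 1.65 = 1.1954
  σ(Q2,Q3) = 0.28 × 1.46 × 0.90 = 0.3679
  σ(Q2,Q4) = 0.48 × 1.46 × 1.65 = 1.1563
  σ(Q3,Q4) = 0.26 × 0.90 × 1.65 = 0.3861
σ²_T = Σσ²ᵢ + 2·Σσ_ij = 6.9866 + 2 × 4.6432 = 16.2730
α = (4/3)·(1 − 6.9866/16.2730) = 0.761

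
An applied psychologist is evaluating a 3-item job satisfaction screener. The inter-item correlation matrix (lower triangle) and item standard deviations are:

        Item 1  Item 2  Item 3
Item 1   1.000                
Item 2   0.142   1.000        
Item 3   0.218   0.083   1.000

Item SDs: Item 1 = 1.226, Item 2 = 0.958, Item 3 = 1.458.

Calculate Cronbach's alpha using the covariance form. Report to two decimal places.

α = 0.34

Σσ²ᵢ = 1.226² + 0.958² + 1.458² = 4.5466
Covariances σ_ij = r_ij · s_i · s_j:
  σ(Item 1,Item 2) = 0.142 × 1.226 × 0.958 = 0.1668
  σ(Item 1,Item 3) = 0.218 × 1.226 × 1.458 = 0.3897
  σ(Item 2,Item 3) = 0.083 × 0.958 × 1.458 = 0.1159
σ²_T = Σσ²ᵢ + 2·Σσ_ij = 4.5466 + 2 × 0.6724 = 5.8914
α = (3/2)·(1 − 4.5466/5.8914) = 0.34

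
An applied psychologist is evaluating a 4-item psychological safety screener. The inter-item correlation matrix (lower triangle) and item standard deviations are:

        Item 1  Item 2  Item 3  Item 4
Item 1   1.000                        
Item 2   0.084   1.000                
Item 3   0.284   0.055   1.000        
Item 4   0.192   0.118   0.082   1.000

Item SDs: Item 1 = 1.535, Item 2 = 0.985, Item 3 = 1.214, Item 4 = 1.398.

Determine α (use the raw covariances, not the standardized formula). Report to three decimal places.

α = 0.398

Σσ²ᵢ = 1.535² + 0.985² + 1.214² + 1.398² = 6.7546
Covariances σ_ij = r_ij · s_i · s_j:
  σ(Item 1,Item 2) = 0.084 × 1.535 × 0.985 = 0.1270
  σ(Item 1,Item 3) = 0.284 × 1.535 × 1.214 = 0.5292
  σ(Item 1,Item 4) = 0.192 × 1.535 × 1.398 = 0.4120
  σ(Item 2,Item 3) = 0.055 × 0.985 × 1.214 = 0.0658
  σ(Item 2,Item 4) = 0.118 × 0.985 × 1.398 = 0.1625
  σ(Item 3,Item 4) = 0.082 × 1.214 × 1.398 = 0.1392
σ²_T = Σσ²ᵢ + 2·Σσ_ij = 6.7546 + 2 × 1.4357 = 9.6260
α = (4/3)·(1 − 6.7546/9.6260) = 0.398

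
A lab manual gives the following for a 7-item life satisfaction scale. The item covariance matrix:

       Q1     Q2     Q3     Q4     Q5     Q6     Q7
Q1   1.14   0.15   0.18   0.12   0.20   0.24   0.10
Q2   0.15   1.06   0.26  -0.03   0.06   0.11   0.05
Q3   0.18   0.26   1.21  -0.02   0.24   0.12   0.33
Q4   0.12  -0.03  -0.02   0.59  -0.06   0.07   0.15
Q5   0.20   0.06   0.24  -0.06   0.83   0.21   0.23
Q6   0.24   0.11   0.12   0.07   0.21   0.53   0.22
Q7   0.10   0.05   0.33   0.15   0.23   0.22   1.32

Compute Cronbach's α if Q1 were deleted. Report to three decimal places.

α = 0.494

Remaining items: Q2, Q3, Q4, Q5, Q6, Q7 (k = 6).
ΣVar(i) = 1.06 + 1.21 + 0.59 + 0.83 + 0.53 + 1.32 = 5.54
σ²_T = 5.54 + 2 × 1.94 = 9.42
α (item deleted) = (6/5)·(1 − 5.54/9.42) = 0.494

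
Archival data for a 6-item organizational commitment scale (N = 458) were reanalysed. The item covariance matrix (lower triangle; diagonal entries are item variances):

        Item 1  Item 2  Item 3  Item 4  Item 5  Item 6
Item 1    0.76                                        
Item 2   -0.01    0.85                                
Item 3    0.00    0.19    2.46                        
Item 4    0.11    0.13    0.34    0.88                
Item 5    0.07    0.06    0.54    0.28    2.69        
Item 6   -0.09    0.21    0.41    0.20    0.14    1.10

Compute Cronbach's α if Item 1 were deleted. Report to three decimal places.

α = 0.482

Remaining items: Item 2, Item 3, Item 4, Item 5, Item 6 (k = 5).
sum of item variances = 0.85 + 2.46 + 0.88 + 2.69 + 1.10 = 7.98
σ²_total = 7.98 + 2 × 2.50 = 12.98
α (item deleted) = (5/4)·(1 − 7.98/12.98) = 0.482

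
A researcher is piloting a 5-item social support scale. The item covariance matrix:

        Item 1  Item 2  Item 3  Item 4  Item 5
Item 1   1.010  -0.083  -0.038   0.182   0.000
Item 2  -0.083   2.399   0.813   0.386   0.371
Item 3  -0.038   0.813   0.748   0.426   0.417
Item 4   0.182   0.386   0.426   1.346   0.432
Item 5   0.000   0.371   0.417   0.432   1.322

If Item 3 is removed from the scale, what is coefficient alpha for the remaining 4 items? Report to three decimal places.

α = 0.397

Remaining items: Item 1, Item 2, Item 4, Item 5 (k = 4).
Σσᵢ² = 1.010 + 2.399 + 1.346 + 1.322 = 6.077
σ²_total = 6.077 + 2 × 1.288 = 8.653
α (item deleted) = (4/3)·(1 − 6.077/8.653) = 0.397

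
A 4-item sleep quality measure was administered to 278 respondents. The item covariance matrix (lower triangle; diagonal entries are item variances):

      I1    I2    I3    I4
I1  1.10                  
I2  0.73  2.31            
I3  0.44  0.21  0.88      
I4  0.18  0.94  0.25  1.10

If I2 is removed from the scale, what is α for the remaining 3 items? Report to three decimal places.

Remaining items: I1, I3, I4 (k = 3).
ΣVar(i) = 1.10 + 0.88 + 1.10 = 3.08
Var(T) = 3.08 + 2 × 0.87 = 4.82
α (item deleted) = (3/2)·(1 − 3.08/4.82) = 0.541

α = 0.541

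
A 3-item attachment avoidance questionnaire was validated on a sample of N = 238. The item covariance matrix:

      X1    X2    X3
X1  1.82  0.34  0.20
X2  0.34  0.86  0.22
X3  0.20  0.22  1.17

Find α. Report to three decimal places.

Σσ²ᵢ = 1.82 + 0.86 + 1.17 = 3.85
Σ_{i<j} σ_ij = 0.76
σ²_total = 3.85 + 2 × 0.76 = 5.37
α = (k/(k−1))·(1 − Σσ²ᵢ/σ²_total) = (3/2)·(1 − 3.85/5.37) = 0.425

α = 0.425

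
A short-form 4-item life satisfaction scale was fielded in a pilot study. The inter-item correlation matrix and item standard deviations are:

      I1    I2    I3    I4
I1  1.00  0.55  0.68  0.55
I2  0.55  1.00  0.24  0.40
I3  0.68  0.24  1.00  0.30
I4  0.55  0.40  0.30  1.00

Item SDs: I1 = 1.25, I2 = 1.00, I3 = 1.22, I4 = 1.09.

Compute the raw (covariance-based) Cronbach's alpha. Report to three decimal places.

α = 0.772

Σσ²ᵢ = 1.25² + 1.00² + 1.22² + 1.09² = 5.2390
Covariances σ_ij = r_ij · s_i · s_j:
  σ(I1,I2) = 0.55 × 1.25 × 1.00 = 0.6875
  σ(I1,I3) = 0.68 × 1.25 × 1.22 = 1.0370
  σ(I1,I4) = 0.55 × 1.25 × 1.09 = 0.7494
  σ(I2,I3) = 0.24 × 1.00 × 1.22 = 0.2928
  σ(I2,I4) = 0.40 × 1.00 × 1.09 = 0.4360
  σ(I3,I4) = 0.30 × 1.22 × 1.09 = 0.3989
σ²_T = Σσ²ᵢ + 2·Σσ_ij = 5.2390 + 2 × 3.6016 = 12.4422
α = (4/3)·(1 − 5.2390/12.4422) = 0.772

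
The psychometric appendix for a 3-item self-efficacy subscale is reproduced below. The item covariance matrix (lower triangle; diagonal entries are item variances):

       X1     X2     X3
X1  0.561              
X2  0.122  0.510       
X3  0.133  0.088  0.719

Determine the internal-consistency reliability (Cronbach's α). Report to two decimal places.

Σσ²ᵢ = 0.561 + 0.510 + 0.719 = 1.790
Sum of the distinct covariances = 0.343
σ²_total = 1.790 + 2 × 0.343 = 2.476
α = (k/(k−1))·(1 − Σσ²ᵢ/σ²_total) = (3/2)·(1 − 1.790/2.476) = 0.42

Cronbach's α = 0.42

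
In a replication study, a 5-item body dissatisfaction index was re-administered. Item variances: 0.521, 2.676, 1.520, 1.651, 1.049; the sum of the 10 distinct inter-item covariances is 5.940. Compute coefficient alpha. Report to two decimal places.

Σσ²ᵢ = 0.521 + 2.676 + 1.520 + 1.651 + 1.049 = 7.417
Sum of distinct covariances = 5.940
σ²_T = Σσ²ᵢ + 2·Σcov = 7.417 + 2 × 5.940 = 19.297
α = (5/4)·(1 − 7.417/19.297) = 0.77

coefficient alpha = 0.77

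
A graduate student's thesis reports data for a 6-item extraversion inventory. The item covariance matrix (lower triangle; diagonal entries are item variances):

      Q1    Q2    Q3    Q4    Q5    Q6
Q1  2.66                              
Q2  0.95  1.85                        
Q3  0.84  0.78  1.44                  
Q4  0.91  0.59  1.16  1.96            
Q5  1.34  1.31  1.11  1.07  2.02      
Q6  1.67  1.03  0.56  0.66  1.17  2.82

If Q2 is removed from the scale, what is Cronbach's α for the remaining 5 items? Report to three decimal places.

α = 0.823

Remaining items: Q1, Q3, Q4, Q5, Q6 (k = 5).
Σσ²ᵢ = 2.66 + 1.44 + 1.96 + 2.02 + 2.82 = 10.90
σ²_total = 10.90 + 2 × 10.49 = 31.88
α (item deleted) = (5/4)·(1 − 10.90/31.88) = 0.823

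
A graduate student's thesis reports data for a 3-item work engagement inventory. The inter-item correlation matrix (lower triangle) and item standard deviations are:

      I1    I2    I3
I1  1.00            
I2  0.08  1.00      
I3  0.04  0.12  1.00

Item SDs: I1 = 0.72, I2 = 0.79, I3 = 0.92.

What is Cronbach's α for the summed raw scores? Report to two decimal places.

Σσ²ᵢ = 0.72² + 0.79² + 0.92² = 1.9889
Covariances σ_ij = r_ij · s_i · s_j:
  σ(I1,I2) = 0.08 × 0.72 × 0.79 = 0.0455
  σ(I1,I3) = 0.04 × 0.72 × 0.92 = 0.0265
  σ(I2,I3) = 0.12 × 0.79 × 0.92 = 0.0872
σ²_T = Σσ²ᵢ + 2·Σσ_ij = 1.9889 + 2 × 0.1592 = 2.3073
α = (3/2)·(1 − 1.9889/2.3073) = 0.21

α = 0.21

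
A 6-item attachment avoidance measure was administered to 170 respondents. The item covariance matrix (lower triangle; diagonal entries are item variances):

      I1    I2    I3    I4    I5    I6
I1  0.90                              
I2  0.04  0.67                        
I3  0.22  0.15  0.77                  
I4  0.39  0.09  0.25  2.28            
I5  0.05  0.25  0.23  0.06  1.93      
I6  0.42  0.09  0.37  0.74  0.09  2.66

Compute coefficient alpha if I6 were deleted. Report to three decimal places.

Remaining items: I1, I2, I3, I4, I5 (k = 5).
Σσ²ᵢ = 0.90 + 0.67 + 0.77 + 2.28 + 1.93 = 6.55
total variance = 6.55 + 2 × 1.73 = 10.01
α (item deleted) = (5/4)·(1 − 6.55/10.01) = 0.432

α = 0.432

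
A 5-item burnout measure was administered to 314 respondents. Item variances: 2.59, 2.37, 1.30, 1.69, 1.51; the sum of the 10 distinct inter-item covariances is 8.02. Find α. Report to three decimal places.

ΣVar(i) = 2.59 + 2.37 + 1.30 + 1.69 + 1.51 = 9.46
Sum of distinct covariances = 8.02
σ²_T = ΣVar(i) + 2·Σcov = 9.46 + 2 × 8.02 = 25.50
α = (5/4)·(1 − 9.46/25.50) = 0.786

α = 0.786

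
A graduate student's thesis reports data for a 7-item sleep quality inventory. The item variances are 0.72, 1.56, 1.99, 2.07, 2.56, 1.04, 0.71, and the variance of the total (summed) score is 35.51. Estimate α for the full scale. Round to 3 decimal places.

α = 0.817

Σσ²ᵢ = 0.72 + 1.56 + 1.99 + 2.07 + 2.56 + 1.04 + 0.71 = 10.65
α = (k/(k−1))·(1 − Σσ²ᵢ/total variance) = (7/6)·(1 − 10.65/35.51) = 0.817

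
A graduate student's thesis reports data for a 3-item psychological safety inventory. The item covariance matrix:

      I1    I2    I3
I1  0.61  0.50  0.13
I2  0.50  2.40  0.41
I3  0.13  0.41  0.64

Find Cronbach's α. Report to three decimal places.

Cronbach's α = 0.545

Σσ²ᵢ = 0.61 + 2.40 + 0.64 = 3.65
Σ_{i<j} σ_ij = 1.04
σ²_total = 3.65 + 2 × 1.04 = 5.73
α = (k/(k−1))·(1 − Σσ²ᵢ/σ²_total) = (3/2)·(1 − 3.65/5.73) = 0.545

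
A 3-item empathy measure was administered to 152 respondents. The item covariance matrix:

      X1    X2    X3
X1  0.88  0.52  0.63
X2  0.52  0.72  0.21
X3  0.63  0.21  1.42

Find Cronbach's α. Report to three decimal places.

ΣVar(i) = 0.88 + 0.72 + 1.42 = 3.02
Σ_{i<j} σ_ij = 1.36
total variance = 3.02 + 2 × 1.36 = 5.74
α = (k/(k−1))·(1 − ΣVar(i)/total variance) = (3/2)·(1 − 3.02/5.74) = 0.711

Cronbach's α = 0.711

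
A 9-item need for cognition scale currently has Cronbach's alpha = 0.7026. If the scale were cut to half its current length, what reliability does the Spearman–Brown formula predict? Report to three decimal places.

predicted reliability = 0.542

Length factor m = 1/2
α' = m·α / (1 − (1−m)·α)
   = 1/2 × 0.7026 / (1 − (1 − 1/2) × 0.7026)
   = 0.3513 / 0.6487 = 0.542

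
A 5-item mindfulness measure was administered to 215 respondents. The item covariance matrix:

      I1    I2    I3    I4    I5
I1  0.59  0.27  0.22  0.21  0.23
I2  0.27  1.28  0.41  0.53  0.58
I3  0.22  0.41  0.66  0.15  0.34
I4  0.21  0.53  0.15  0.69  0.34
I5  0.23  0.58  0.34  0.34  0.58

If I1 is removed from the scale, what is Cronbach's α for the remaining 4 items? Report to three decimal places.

Remaining items: I2, I3, I4, I5 (k = 4).
Σσ²ᵢ = 1.28 + 0.66 + 0.69 + 0.58 = 3.21
σ²_T = 3.21 + 2 × 2.35 = 7.91
α (item deleted) = (4/3)·(1 − 3.21/7.91) = 0.792

α = 0.792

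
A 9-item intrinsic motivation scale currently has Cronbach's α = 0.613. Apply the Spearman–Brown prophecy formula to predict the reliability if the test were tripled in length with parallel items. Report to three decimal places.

predicted reliability = 0.826

Length factor m = 3
α' = m·α / (1 + (m−1)·α)
   = 3 × 0.613 / (1 + (3 − 1) × 0.613)
   = 1.8390 / 2.2260 = 0.826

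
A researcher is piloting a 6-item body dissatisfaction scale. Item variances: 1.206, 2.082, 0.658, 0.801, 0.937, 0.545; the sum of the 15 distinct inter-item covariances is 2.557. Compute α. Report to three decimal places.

ΣVar(i) = 1.206 + 2.082 + 0.658 + 0.801 + 0.937 + 0.545 = 6.229
Sum of distinct covariances = 2.557
total variance = ΣVar(i) + 2·Σcov = 6.229 + 2 × 2.557 = 11.343
α = (6/5)·(1 − 6.229/11.343) = 0.541

α = 0.541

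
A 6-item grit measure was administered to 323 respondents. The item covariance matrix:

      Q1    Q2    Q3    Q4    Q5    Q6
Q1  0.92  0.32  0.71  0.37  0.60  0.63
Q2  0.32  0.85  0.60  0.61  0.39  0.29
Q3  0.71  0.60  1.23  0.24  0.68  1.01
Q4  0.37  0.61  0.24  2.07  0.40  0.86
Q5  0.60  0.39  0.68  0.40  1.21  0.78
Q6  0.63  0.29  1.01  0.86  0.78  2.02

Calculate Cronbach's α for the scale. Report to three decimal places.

Σσᵢ² = 0.92 + 0.85 + 1.23 + 2.07 + 1.21 + 2.02 = 8.30
Sum of off-diagonal covariances = 8.49
total variance = 8.30 + 2 × 8.49 = 25.28
α = (k/(k−1))·(1 − Σσᵢ²/total variance) = (6/5)·(1 − 8.30/25.28) = 0.806

Cronbach's α = 0.806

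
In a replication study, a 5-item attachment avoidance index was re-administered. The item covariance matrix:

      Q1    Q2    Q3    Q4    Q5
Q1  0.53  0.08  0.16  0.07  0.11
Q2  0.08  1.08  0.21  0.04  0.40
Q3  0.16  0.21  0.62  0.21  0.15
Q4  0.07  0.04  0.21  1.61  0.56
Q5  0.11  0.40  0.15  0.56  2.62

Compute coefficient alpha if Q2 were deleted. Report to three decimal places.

Remaining items: Q1, Q3, Q4, Q5 (k = 4).
sum of item variances = 0.53 + 0.62 + 1.61 + 2.62 = 5.38
σ²_T = 5.38 + 2 × 1.26 = 7.90
α (item deleted) = (4/3)·(1 − 5.38/7.90) = 0.425

α = 0.425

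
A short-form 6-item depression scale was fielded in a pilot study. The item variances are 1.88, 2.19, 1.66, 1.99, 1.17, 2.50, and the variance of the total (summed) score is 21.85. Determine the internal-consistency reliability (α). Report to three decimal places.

α = 0.574

Σσᵢ² = 1.88 + 2.19 + 1.66 + 1.99 + 1.17 + 2.50 = 11.39
α = (k/(k−1))·(1 − Σσᵢ²/σ²_total) = (6/5)·(1 − 11.39/21.85) = 0.574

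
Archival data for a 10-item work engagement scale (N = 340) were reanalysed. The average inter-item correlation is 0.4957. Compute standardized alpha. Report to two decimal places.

α = 0.91

Standardized α = k·r̄ / (1 + (k−1)·r̄) = 10 × 0.4957 / (1 + 9 × 0.4957)
  = 4.9570 / 5.4613 = 0.91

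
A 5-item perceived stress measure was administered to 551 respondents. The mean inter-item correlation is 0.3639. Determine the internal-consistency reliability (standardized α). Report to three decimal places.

Standardized α = k·r̄ / (1 + (k−1)·r̄) = 5 × 0.3639 / (1 + 4 × 0.3639)
  = 1.8195 / 2.4556 = 0.741

α = 0.741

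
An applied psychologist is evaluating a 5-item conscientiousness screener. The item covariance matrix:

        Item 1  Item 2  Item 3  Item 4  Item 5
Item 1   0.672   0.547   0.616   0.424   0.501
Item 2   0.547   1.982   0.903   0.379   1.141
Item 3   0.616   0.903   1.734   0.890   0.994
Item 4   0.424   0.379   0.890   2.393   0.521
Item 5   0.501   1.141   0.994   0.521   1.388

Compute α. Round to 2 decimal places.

α = 0.79

Σσᵢ² = 0.672 + 1.982 + 1.734 + 2.393 + 1.388 = 8.169
Sum of the distinct covariances = 6.916
Var(T) = 8.169 + 2 × 6.916 = 22.001
α = (k/(k−1))·(1 − Σσᵢ²/Var(T)) = (5/4)·(1 − 8.169/22.001) = 0.79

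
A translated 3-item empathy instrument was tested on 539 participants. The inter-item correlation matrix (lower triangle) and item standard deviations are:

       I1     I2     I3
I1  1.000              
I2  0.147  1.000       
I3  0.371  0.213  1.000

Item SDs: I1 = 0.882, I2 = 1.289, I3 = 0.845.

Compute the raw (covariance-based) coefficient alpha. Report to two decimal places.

coefficient alpha = 0.45

Σσ²ᵢ = 0.882² + 1.289² + 0.845² = 3.1535
Covariances σ_ij = r_ij · s_i · s_j:
  σ(I1,I2) = 0.147 × 0.882 × 1.289 = 0.1671
  σ(I1,I3) = 0.371 × 0.882 × 0.845 = 0.2765
  σ(I2,I3) = 0.213 × 1.289 × 0.845 = 0.2320
σ²_T = Σσ²ᵢ + 2·Σσ_ij = 3.1535 + 2 × 0.6756 = 4.5047
α = (3/2)·(1 − 3.1535/4.5047) = 0.45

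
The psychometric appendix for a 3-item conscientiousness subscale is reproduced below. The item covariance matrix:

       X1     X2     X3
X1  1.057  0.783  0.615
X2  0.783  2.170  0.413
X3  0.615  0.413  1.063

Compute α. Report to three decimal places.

Σσᵢ² = 1.057 + 2.170 + 1.063 = 4.290
Σ_{i<j} σ_ij = 1.811
σ²_total = 4.290 + 2 × 1.811 = 7.912
α = (k/(k−1))·(1 − Σσᵢ²/σ²_total) = (3/2)·(1 − 4.290/7.912) = 0.687

α = 0.687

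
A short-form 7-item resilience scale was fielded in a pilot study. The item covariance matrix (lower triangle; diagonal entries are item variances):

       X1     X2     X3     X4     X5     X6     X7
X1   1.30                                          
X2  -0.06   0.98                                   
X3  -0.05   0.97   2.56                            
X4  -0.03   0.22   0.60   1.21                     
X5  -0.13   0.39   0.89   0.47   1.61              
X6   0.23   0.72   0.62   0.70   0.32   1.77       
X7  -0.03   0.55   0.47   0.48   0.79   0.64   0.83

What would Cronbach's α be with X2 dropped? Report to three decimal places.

α = 0.675

Remaining items: X1, X3, X4, X5, X6, X7 (k = 6).
Σσ²ᵢ = 1.30 + 2.56 + 1.21 + 1.61 + 1.77 + 0.83 = 9.28
Var(T) = 9.28 + 2 × 5.97 = 21.22
α (item deleted) = (6/5)·(1 − 9.28/21.22) = 0.675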